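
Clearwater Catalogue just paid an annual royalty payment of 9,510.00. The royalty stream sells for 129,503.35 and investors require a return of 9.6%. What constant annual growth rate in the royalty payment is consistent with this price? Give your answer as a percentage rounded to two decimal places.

P = D₀(1+g)/(r−g) ⇒ P(r−g) = D₀(1+g) ⇒ g(P+D₀) = P·r − D₀
g = (P·r − D₀)/(P + D₀) = (129,503.35×0.096 − 9,510.00) / (129,503.35 + 9,510.00) = 0.021022

2.10%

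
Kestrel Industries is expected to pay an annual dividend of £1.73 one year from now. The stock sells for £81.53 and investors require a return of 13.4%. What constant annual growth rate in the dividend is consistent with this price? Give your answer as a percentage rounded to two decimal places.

11.28%

P = D₁/(r−g) ⇒ g = r − D₁/P = 0.134 − £1.73/£81.53 = 0.112781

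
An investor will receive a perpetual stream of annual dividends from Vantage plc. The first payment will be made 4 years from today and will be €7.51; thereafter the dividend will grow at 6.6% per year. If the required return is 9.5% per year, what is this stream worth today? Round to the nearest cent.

Value at end of year 3: C₁ / (r − g) = €7.51 / (0.095 − 0.066) = €258.9655
Discount to today: PV = €258.9655 / (1 + 0.095)^3 = €258.9655 / 1.312932 = €197.24

€197.24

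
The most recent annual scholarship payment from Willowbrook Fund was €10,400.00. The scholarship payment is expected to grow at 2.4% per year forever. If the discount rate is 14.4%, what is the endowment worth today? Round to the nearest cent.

D₁ = D₀ × (1 + g) = €10,400.00 × 1.024 = €10,649.6000
Growing perpetuity: P = D₁ / (r − g) = €10,649.6000 / (0.144 − 0.024) = €88,746.67

€88746.67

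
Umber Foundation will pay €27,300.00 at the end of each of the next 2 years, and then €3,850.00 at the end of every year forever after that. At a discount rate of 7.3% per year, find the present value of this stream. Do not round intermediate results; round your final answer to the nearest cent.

PV of 2-year annuity: €27,300.00 × [1 − (1+0.073)^−2] / 0.073 = 49154.41199
Perpetuity value at year 2: €3,850.00 / 0.073 = 52739.72603
PV of perpetuity: 52739.72603 / (1+0.073)^2 = 45807.69357
Total PV = 49154.41199 + 45807.69357 = 94962.10556

€94962.11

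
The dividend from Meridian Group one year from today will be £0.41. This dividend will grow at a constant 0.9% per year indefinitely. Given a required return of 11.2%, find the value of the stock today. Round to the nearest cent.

£3.98

Growing perpetuity: P = D₁ / (r − g) = £0.4100 / (0.112 − 0.009) = £3.98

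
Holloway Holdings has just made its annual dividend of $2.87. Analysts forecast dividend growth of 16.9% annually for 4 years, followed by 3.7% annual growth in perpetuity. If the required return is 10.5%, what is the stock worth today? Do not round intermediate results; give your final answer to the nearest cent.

$68.06

D_1 = 3.35503
D_2 = 3.92203
D_3 = 4.58485
D_4 = 5.35969
Terminal value at year 4: TV = D_4×(1+g_2)/(r−g_2) = 5.55800/0.068 = 81.73532
P_0 = D_1/(1+r)^1 + D_2/(1+r)^2 + D_3/(1+r)^3 + D_4/(1+r)^4 + TV/(1+r)^4
    = 3.03623 + 3.21208 + 3.39812 + 3.59493 + 54.82273 = 68.06409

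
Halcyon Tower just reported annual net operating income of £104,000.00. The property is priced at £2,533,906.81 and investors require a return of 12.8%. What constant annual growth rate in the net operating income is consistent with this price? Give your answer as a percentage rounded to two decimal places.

8.35%

P = D₀(1+g)/(r−g) ⇒ P(r−g) = D₀(1+g) ⇒ g(P+D₀) = P·r − D₀
g = (P·r − D₀)/(P + D₀) = (£2,533,906.81×0.128 − £104,000.00) / (£2,533,906.81 + £104,000.00) = 0.083528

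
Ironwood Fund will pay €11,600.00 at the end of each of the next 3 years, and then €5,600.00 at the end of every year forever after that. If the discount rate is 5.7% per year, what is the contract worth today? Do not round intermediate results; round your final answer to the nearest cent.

€114373.12

PV of 3-year annuity: €11,600.00 × [1 − (1+0.057)^−3] / 0.057 = 31179.84980
Perpetuity value at year 3: €5,600.00 / 0.057 = 98245.61404
PV of perpetuity: 98245.61404 / (1+0.057)^3 = 83193.27275
Total PV = 31179.84980 + 83193.27275 = 114373.12255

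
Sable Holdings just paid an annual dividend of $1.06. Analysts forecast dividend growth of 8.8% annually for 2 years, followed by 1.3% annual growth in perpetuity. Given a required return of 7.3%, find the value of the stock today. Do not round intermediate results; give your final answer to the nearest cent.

D_1 = 1.15328
D_2 = 1.25477
Terminal value at year 2: TV = D_2×(1+g_2)/(r−g_2) = 1.27108/0.06 = 21.18468
P_0 = D_1/(1+r)^1 + D_2/(1+r)^2 + TV/(1+r)^2
    = 1.07482 + 1.08984 + 18.40019 = 20.56486

$20.56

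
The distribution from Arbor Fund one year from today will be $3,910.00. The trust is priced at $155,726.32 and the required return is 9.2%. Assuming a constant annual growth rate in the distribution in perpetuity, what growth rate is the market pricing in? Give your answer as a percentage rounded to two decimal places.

6.69%

P = D₁/(r−g) ⇒ g = r − D₁/P = 0.092 − $3,910.00/$155,726.32 = 0.066892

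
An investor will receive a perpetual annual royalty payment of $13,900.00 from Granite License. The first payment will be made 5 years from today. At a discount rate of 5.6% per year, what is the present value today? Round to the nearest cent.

Value at end of year 4: C / r = $13,900.00 / 0.056 = $248,214.2857
Discount to today: PV = $248,214.2857 / (1 + 0.056)^4 = $248,214.2857 / 1.243528 = $199,604.86

$199604.86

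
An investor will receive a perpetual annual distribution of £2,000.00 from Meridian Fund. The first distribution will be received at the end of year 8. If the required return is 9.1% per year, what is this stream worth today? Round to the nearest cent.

Value at end of year 7: C / r = £2,000.00 / 0.091 = £21,978.0220
Discount to today: PV = £21,978.0220 / (1 + 0.091)^7 = £21,978.0220 / 1.839811 = £11,945.80

£11945.80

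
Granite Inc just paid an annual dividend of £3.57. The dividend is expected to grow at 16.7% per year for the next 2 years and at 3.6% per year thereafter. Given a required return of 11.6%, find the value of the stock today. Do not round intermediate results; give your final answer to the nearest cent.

D_1 = 4.16619
D_2 = 4.86194
Terminal value at year 2: TV = D_2×(1+g_2)/(r−g_2) = 5.03697/0.08 = 62.96217
P_0 = D_1/(1+r)^1 + D_2/(1+r)^2 + TV/(1+r)^2
    = 3.73315 + 3.90375 + 50.55351 = 58.19040

£58.19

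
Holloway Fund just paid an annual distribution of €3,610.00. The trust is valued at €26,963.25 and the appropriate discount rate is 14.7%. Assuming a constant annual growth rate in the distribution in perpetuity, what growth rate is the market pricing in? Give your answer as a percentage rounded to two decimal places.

P = D₀(1+g)/(r−g) ⇒ P(r−g) = D₀(1+g) ⇒ g(P+D₀) = P·r − D₀
g = (P·r − D₀)/(P + D₀) = (€26,963.25×0.147 − €3,610.00) / (€26,963.25 + €3,610.00) = 0.011566

1.16%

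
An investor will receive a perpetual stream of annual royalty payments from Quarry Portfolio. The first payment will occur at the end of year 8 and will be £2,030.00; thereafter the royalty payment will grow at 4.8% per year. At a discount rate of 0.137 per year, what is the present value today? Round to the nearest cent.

£9285.02

Value at end of year 7: C₁ / (r − g) = £2,030.00 / (0.137 − 0.048) = £22,808.9888
Discount to today: PV = £22,808.9888 / (1 + 0.137)^7 = £22,808.9888 / 2.456537 = £9,285.02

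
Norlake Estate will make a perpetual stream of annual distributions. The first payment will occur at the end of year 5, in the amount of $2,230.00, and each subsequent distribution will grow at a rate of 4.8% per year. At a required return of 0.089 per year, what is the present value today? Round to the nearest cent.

Value at end of year 4: C₁ / (r − g) = $2,230.00 / (0.089 − 0.048) = $54,390.2439
Discount to today: PV = $54,390.2439 / (1 + 0.089)^4 = $54,390.2439 / 1.406409 = $38,673.14

$38673.14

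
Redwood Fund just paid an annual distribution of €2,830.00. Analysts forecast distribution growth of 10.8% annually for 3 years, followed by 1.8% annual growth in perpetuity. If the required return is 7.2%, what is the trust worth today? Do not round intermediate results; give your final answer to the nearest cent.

€67981.25

D_1 = 3135.64000
D_2 = 3474.28912
D_3 = 3849.51234
Terminal value at year 3: TV = D_3×(1+g_2)/(r−g_2) = 3918.80357/0.054 = 72570.43643
P_0 = D_1/(1+r)^1 + D_2/(1+r)^2 + D_3/(1+r)^3 + TV/(1+r)^3
    = 2925.03731 + 3023.26618 + 3124.79377 + 58908.14929 = 67981.24656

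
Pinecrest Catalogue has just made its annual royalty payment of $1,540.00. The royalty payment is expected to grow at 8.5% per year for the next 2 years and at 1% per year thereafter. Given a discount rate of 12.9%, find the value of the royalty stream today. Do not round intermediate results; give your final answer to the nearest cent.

$14973.94

D_1 = 1670.90000
D_2 = 1812.92650
Terminal value at year 2: TV = D_2×(1+g_2)/(r−g_2) = 1831.05577/0.119 = 15387.02324
P_0 = D_1/(1+r)^1 + D_2/(1+r)^2 + TV/(1+r)^2
    = 1479.98229 + 1422.30361 + 12071.65252 = 14973.93842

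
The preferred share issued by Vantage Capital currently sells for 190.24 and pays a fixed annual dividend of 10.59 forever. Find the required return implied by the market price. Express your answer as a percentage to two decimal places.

P = C/r ⇒ r = C/P = 10.59/190.24 = 0.055667

5.57%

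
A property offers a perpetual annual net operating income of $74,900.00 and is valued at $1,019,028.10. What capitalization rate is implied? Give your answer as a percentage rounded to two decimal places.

7.35%

P = C/r ⇒ r = C/P = $74,900.00/$1,019,028.10 = 0.073501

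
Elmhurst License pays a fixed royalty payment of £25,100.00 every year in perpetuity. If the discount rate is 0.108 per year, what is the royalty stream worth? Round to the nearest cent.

Level perpetuity: PV = C / r = £25,100.00 / 0.108 = £232,407.41

£232407.41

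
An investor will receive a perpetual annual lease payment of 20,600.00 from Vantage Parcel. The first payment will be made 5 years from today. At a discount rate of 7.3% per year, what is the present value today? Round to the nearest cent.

212885.20

Value at end of year 4: C / r = 20,600.00 / 0.073 = 282,191.7808
Discount to today: PV = 282,191.7808 / (1 + 0.073)^4 = 282,191.7808 / 1.325558 = 212,885.20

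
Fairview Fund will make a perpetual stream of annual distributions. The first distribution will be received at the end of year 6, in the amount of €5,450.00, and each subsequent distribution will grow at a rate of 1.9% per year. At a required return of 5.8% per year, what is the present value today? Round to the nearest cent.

€105415.28

Value at end of year 5: C₁ / (r − g) = €5,450.00 / (0.058 − 0.019) = €139,743.5897
Discount to today: PV = €139,743.5897 / (1 + 0.058)^5 = €139,743.5897 / 1.325648 = €105,415.28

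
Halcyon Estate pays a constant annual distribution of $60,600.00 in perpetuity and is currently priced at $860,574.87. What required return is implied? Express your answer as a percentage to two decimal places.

7.04%

P = C/r ⇒ r = C/P = $60,600.00/$860,574.87 = 0.070418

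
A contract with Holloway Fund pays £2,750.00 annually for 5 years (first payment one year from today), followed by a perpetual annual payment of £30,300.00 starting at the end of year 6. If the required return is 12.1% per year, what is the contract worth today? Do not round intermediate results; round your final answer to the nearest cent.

£151347.17

PV of 5-year annuity: £2,750.00 × [1 − (1+0.121)^−5] / 0.121 = 9888.62565
Perpetuity value at year 5: £30,300.00 / 0.121 = 250413.22314
PV of perpetuity: 250413.22314 / (1+0.121)^5 = 141458.54776
Total PV = 9888.62565 + 141458.54776 = 151347.17341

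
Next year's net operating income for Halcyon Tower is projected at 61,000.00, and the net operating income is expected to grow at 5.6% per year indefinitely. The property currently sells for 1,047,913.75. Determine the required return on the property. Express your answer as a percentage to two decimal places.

P = D₁/(r − g) ⇒ r = D₁/P + g = 61,000.0000/1,047,913.75 + 0.056 = 0.058211 + 0.056 = 0.114211

11.42%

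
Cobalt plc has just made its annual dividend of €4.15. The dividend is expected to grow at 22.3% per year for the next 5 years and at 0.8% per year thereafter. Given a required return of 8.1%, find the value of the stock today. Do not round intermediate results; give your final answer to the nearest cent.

€136.72

D_1 = 5.07545
D_2 = 6.20728
D_3 = 7.59150
D_4 = 9.28440
D_5 = 11.35482
Terminal value at year 5: TV = D_5×(1+g_2)/(r−g_2) = 11.44566/0.073 = 156.78989
P_0 = D_1/(1+r)^1 + D_2/(1+r)^2 + D_3/(1+r)^3 + D_4/(1+r)^4 + D_5/(1+r)^5 + TV/(1+r)^5
    = 4.69514 + 5.31190 + 6.00967 + 6.79910 + 7.69222 + 106.21591 = 136.72394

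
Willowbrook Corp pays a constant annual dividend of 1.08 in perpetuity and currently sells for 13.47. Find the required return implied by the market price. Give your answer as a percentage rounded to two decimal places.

8.02%

P = C/r ⇒ r = C/P = 1.08/13.47 = 0.080178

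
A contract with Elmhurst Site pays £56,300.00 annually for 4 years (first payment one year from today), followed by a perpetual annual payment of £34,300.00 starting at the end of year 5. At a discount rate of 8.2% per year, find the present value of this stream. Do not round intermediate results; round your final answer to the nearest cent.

£490836.26

PV of 4-year annuity: £56,300.00 × [1 − (1+0.082)^−4] / 0.082 = 185645.61045
Perpetuity value at year 4: £34,300.00 / 0.082 = 418292.68293
PV of perpetuity: 418292.68293 / (1+0.082)^4 = 305190.65027
Total PV = 185645.61045 + 305190.65027 = 490836.26072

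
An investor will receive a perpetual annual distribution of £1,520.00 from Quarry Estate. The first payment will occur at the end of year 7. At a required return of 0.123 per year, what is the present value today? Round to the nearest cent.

£6161.12

Value at end of year 6: C / r = £1,520.00 / 0.123 = £12,357.7236
Discount to today: PV = £12,357.7236 / (1 + 0.123)^6 = £12,357.7236 / 2.005758 = £6,161.12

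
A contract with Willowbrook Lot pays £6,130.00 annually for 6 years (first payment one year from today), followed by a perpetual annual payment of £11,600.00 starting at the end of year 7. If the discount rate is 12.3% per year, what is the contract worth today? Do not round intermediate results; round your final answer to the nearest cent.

£72009.34

PV of 6-year annuity: £6,130.00 × [1 − (1+0.123)^−6] / 0.123 = 24990.23443
Perpetuity value at year 6: £11,600.00 / 0.123 = 94308.94309
PV of perpetuity: 94308.94309 / (1+0.123)^6 = 47019.10306
Total PV = 24990.23443 + 47019.10306 = 72009.33749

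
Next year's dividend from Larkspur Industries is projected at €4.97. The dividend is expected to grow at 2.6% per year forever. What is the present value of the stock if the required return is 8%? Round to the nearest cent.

€92.04

Growing perpetuity: P = D₁ / (r − g) = €4.9700 / (0.08 − 0.026) = €92.04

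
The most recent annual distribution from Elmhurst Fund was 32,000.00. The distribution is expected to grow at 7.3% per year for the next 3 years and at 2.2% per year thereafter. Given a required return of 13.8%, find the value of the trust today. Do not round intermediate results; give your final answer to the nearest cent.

321773.07

D_1 = 34336.00000
D_2 = 36842.52800
D_3 = 39532.03254
Terminal value at year 3: TV = D_3×(1+g_2)/(r−g_2) = 40401.73726/0.116 = 348290.83845
P_0 = D_1/(1+r)^1 + D_2/(1+r)^2 + D_3/(1+r)^3 + TV/(1+r)^3
    = 30172.23199 + 28448.86197 + 26823.92697 + 236328.04624 = 321773.06717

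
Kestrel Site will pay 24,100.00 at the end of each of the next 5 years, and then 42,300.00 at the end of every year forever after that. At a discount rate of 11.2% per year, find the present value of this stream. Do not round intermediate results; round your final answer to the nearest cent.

PV of 5-year annuity: 24,100.00 × [1 − (1+0.112)^−5] / 0.112 = 88624.80245
Perpetuity value at year 5: 42,300.00 / 0.112 = 377678.57143
PV of perpetuity: 377678.57143 / (1+0.112)^5 = 222125.49492
Total PV = 88624.80245 + 222125.49492 = 310750.29738

310750.30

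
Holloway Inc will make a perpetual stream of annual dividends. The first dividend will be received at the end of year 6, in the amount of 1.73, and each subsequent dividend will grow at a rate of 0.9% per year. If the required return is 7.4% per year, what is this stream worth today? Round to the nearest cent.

Value at end of year 5: C₁ / (r − g) = 1.73 / (0.074 − 0.009) = 26.6154
Discount to today: PV = 26.6154 / (1 + 0.074)^5 = 26.6154 / 1.428964 = 18.63

18.63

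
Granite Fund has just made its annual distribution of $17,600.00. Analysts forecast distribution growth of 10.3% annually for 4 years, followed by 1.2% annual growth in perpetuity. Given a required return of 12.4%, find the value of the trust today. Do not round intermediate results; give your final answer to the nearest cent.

$214645.42

D_1 = 19412.80000
D_2 = 21412.31840
D_3 = 23617.78720
D_4 = 26050.41928
Terminal value at year 4: TV = D_4×(1+g_2)/(r−g_2) = 26363.02431/0.112 = 235384.14560
P_0 = D_1/(1+r)^1 + D_2/(1+r)^2 + D_3/(1+r)^3 + D_4/(1+r)^4 + TV/(1+r)^4
    = 17271.17438 + 16948.49229 + 16631.83897 + 16321.10176 + 147472.81236 = 214645.41976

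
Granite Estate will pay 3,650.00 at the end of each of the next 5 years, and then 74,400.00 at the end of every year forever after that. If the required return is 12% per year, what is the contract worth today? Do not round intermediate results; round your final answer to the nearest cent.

PV of 5-year annuity: 3,650.00 × [1 − (1+0.12)^−5] / 0.12 = 13157.43314
Perpetuity value at year 5: 74,400.00 / 0.12 = 620000.00000
PV of perpetuity: 620000.00000 / (1+0.12)^5 = 351804.65055
Total PV = 13157.43314 + 351804.65055 = 364962.08368

364962.08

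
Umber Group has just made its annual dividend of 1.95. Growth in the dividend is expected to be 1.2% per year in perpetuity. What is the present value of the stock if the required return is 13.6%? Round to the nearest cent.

D₁ = D₀ × (1 + g) = 1.95 × 1.012 = 1.9734
Growing perpetuity: P = D₁ / (r − g) = 1.9734 / (0.136 − 0.012) = 15.91

15.91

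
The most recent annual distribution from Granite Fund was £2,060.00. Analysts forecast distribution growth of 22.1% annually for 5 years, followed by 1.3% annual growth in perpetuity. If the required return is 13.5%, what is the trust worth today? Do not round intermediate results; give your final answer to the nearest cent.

D_1 = 2515.26000
D_2 = 3071.13246
D_3 = 3749.85273
D_4 = 4578.57019
D_5 = 5590.43420
Terminal value at year 5: TV = D_5×(1+g_2)/(r−g_2) = 5663.10984/0.122 = 46418.93315
P_0 = D_1/(1+r)^1 + D_2/(1+r)^2 + D_3/(1+r)^3 + D_4/(1+r)^4 + D_5/(1+r)^5 + TV/(1+r)^5
    = 2216.08811 + 2384.00315 + 2564.64128 + 2758.96652 + 2968.01596 + 24644.26370 = 37535.97871

£37535.98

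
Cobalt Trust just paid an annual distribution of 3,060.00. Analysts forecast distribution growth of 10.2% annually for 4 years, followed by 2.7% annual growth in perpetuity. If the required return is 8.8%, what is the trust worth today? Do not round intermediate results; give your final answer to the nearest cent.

66860.51

D_1 = 3372.12000
D_2 = 3716.07624
D_3 = 4095.11602
D_4 = 4512.81785
Terminal value at year 4: TV = D_4×(1+g_2)/(r−g_2) = 4634.66393/0.061 = 75978.09725
P_0 = D_1/(1+r)^1 + D_2/(1+r)^2 + D_3/(1+r)^3 + D_4/(1+r)^4 + TV/(1+r)^4
    = 3099.37500 + 3139.25666 + 3179.65151 + 3220.56614 + 54221.66278 = 66860.51210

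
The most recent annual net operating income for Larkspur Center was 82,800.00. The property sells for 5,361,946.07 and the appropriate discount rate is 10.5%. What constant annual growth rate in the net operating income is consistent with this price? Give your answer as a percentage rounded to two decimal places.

8.82%

P = D₀(1+g)/(r−g) ⇒ P(r−g) = D₀(1+g) ⇒ g(P+D₀) = P·r − D₀
g = (P·r − D₀)/(P + D₀) = (5,361,946.07×0.105 − 82,800.00) / (5,361,946.07 + 82,800.00) = 0.088196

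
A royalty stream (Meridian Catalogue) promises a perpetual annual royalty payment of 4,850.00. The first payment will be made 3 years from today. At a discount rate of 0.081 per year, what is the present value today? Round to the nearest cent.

Value at end of year 2: C / r = 4,850.00 / 0.081 = 59,876.5432
Discount to today: PV = 59,876.5432 / (1 + 0.081)^2 = 59,876.5432 / 1.168561 = 51,239.55

51239.55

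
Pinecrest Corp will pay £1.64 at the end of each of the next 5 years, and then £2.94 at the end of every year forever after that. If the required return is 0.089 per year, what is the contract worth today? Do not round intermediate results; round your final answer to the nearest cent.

PV of 5-year annuity: £1.64 × [1 − (1+0.089)^−5] / 0.089 = 6.39561
Perpetuity value at year 5: £2.94 / 0.089 = 33.03371
PV of perpetuity: 33.03371 / (1+0.089)^5 = 21.56840
Total PV = 6.39561 + 21.56840 = 27.96401

£27.96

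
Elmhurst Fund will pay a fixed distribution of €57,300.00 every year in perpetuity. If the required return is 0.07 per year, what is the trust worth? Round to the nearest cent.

€818571.43

Level perpetuity: PV = C / r = €57,300.00 / 0.07 = €818,571.43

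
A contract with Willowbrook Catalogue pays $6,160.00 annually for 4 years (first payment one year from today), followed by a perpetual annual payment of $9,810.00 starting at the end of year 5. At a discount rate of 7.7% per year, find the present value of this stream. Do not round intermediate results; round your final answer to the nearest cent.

PV of 4-year annuity: $6,160.00 × [1 − (1+0.077)^−4] / 0.077 = 20539.68936
Perpetuity value at year 4: $9,810.00 / 0.077 = 127402.59740
PV of perpetuity: 127402.59740 / (1+0.077)^4 = 94692.47523
Total PV = 20539.68936 + 94692.47523 = 115232.16459

$115232.16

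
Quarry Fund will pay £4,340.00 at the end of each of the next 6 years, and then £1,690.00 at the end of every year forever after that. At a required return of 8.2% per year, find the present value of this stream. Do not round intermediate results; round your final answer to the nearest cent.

PV of 6-year annuity: £4,340.00 × [1 − (1+0.082)^−6] / 0.082 = 19942.14643
Perpetuity value at year 6: £1,690.00 / 0.082 = 20609.75610
PV of perpetuity: 20609.75610 / (1+0.082)^6 = 12844.26590
Total PV = 19942.14643 + 12844.26590 = 32786.41233

£32786.41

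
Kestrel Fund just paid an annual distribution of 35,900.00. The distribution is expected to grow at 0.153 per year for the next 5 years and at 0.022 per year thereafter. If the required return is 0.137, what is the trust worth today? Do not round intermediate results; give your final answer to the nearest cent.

D_1 = 41392.70000
D_2 = 47725.78310
D_3 = 55027.82791
D_4 = 63447.08559
D_5 = 73154.48968
Terminal value at year 5: TV = D_5×(1+g_2)/(r−g_2) = 74763.88845/0.115 = 650120.76915
P_0 = D_1/(1+r)^1 + D_2/(1+r)^2 + D_3/(1+r)^3 + D_4/(1+r)^4 + D_5/(1+r)^5 + TV/(1+r)^5
    = 36405.18909 + 36917.48727 + 37436.99457 + 37963.81243 + 38498.04374 + 342130.44090 = 529351.96800

529351.97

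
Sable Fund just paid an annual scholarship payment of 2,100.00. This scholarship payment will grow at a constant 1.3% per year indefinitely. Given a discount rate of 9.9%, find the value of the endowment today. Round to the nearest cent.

24736.05

D₁ = D₀ × (1 + g) = 2,100.00 × 1.013 = 2,127.3000
Growing perpetuity: P = D₁ / (r − g) = 2,127.3000 / (0.099 − 0.013) = 24,736.05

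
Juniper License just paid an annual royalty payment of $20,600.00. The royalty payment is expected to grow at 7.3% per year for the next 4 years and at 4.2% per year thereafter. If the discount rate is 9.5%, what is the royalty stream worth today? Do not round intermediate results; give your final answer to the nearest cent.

D_1 = 22103.80000
D_2 = 23717.37740
D_3 = 25448.74595
D_4 = 27306.50440
Terminal value at year 4: TV = D_4×(1+g_2)/(r−g_2) = 28453.37759/0.053 = 536856.18094
P_0 = D_1/(1+r)^1 + D_2/(1+r)^2 + D_3/(1+r)^3 + D_4/(1+r)^4 + TV/(1+r)^4
    = 20186.11872 + 19780.55287 + 19383.13537 + 18993.70251 + 373423.35876 = 451766.86822

$451766.87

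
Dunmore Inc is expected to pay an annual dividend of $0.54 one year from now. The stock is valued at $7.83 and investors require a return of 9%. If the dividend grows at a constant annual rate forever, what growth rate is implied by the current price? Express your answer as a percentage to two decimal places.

2.10%

P = D₁/(r−g) ⇒ g = r − D₁/P = 0.09 − $0.54/$7.83 = 0.021034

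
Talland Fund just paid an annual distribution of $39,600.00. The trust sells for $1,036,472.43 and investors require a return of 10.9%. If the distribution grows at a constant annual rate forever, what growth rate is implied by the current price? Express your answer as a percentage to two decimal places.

6.82%

P = D₀(1+g)/(r−g) ⇒ P(r−g) = D₀(1+g) ⇒ g(P+D₀) = P·r − D₀
g = (P·r − D₀)/(P + D₀) = ($1,036,472.43×0.109 − $39,600.00) / ($1,036,472.43 + $39,600.00) = 0.068188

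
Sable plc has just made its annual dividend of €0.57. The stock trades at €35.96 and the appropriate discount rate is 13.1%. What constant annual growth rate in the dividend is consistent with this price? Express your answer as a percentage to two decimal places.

P = D₀(1+g)/(r−g) ⇒ P(r−g) = D₀(1+g) ⇒ g(P+D₀) = P·r − D₀
g = (P·r − D₀)/(P + D₀) = (€35.96×0.131 − €0.57) / (€35.96 + €0.57) = 0.113352

11.34%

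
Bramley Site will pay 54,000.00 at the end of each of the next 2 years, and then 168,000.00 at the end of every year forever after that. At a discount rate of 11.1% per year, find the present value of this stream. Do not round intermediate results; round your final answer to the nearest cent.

1318544.78

PV of 2-year annuity: 54,000.00 × [1 − (1+0.111)^−2] / 0.111 = 92353.60980
Perpetuity value at year 2: 168,000.00 / 0.111 = 1513513.51351
PV of perpetuity: 1513513.51351 / (1+0.111)^2 = 1226191.17192
Total PV = 92353.60980 + 1226191.17192 = 1318544.78172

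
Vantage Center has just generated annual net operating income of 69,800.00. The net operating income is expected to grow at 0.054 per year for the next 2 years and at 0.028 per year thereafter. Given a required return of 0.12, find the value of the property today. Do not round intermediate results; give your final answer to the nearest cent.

818228.87

D_1 = 73569.20000
D_2 = 77541.93680
Terminal value at year 2: TV = D_2×(1+g_2)/(r−g_2) = 79713.11103/0.092 = 866446.85903
P_0 = D_1/(1+r)^1 + D_2/(1+r)^2 + TV/(1+r)^2
    = 65686.78571 + 61815.95727 + 690726.13124 = 818228.87422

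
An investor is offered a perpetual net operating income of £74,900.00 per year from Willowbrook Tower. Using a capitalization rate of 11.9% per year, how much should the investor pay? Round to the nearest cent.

£629411.76

Level perpetuity: PV = C / r = £74,900.00 / 0.119 = £629,411.76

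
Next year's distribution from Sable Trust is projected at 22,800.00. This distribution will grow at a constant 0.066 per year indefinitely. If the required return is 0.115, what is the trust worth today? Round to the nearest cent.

Growing perpetuity: P = D₁ / (r − g) = 22,800.0000 / (0.115 − 0.066) = 465,306.12

465306.12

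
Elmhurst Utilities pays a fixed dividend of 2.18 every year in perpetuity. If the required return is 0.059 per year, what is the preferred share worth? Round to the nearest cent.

36.95

Level perpetuity: PV = C / r = 2.18 / 0.059 = 36.95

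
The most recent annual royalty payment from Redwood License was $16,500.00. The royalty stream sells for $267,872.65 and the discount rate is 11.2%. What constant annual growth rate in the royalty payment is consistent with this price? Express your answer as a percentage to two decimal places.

P = D₀(1+g)/(r−g) ⇒ P(r−g) = D₀(1+g) ⇒ g(P+D₀) = P·r − D₀
g = (P·r − D₀)/(P + D₀) = ($267,872.65×0.112 − $16,500.00) / ($267,872.65 + $16,500.00) = 0.047479

4.75%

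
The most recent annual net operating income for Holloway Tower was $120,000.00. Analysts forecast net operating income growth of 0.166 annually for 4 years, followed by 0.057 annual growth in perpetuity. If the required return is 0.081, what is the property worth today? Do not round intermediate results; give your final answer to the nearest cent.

D_1 = 139920.00000
D_2 = 163146.72000
D_3 = 190229.07552
D_4 = 221807.10206
Terminal value at year 4: TV = D_4×(1+g_2)/(r−g_2) = 234450.10687/0.024 = 9768754.45306
P_0 = D_1/(1+r)^1 + D_2/(1+r)^2 + D_3/(1+r)^3 + D_4/(1+r)^4 + TV/(1+r)^4
    = 129435.70768 + 139613.35352 + 150591.27678 + 162432.40400 + 7153793.79300 = 7735866.53498

$7735866.53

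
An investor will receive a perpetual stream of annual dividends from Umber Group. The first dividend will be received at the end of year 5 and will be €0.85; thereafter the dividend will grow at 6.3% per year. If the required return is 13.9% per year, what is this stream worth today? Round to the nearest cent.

Value at end of year 4: C₁ / (r − g) = €0.85 / (0.139 − 0.063) = €11.1842
Discount to today: PV = €11.1842 / (1 + 0.139)^4 = €11.1842 / 1.683042 = €6.65

€6.65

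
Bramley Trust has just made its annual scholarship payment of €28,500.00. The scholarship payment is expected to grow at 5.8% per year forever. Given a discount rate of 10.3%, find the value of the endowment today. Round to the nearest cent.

D₁ = D₀ × (1 + g) = €28,500.00 × 1.058 = €30,153.0000
Growing perpetuity: P = D₁ / (r − g) = €30,153.0000 / (0.103 − 0.058) = €670,066.67

€670066.67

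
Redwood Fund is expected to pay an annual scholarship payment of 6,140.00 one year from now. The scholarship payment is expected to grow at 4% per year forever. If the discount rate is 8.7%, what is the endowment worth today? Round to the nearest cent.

Growing perpetuity: P = D₁ / (r − g) = 6,140.0000 / (0.087 − 0.04) = 130,638.30

130638.30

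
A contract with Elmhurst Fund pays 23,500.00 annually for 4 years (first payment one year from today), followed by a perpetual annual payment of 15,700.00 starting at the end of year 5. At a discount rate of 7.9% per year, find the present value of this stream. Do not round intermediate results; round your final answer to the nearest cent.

224626.38

PV of 4-year annuity: 23,500.00 × [1 − (1+0.079)^−4] / 0.079 = 78008.54777
Perpetuity value at year 4: 15,700.00 / 0.079 = 198734.17722
PV of perpetuity: 198734.17722 / (1+0.079)^4 = 146617.82828
Total PV = 78008.54777 + 146617.82828 = 224626.37605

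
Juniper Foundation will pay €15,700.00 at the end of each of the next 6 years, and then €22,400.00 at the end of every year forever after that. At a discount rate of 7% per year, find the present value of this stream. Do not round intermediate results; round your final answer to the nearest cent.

€288064.18

PV of 6-year annuity: €15,700.00 × [1 − (1+0.07)^−6] / 0.07 = 74834.67266
Perpetuity value at year 6: €22,400.00 / 0.07 = 320000.00000
PV of perpetuity: 320000.00000 / (1+0.07)^6 = 213229.51162
Total PV = 74834.67266 + 213229.51162 = 288064.18428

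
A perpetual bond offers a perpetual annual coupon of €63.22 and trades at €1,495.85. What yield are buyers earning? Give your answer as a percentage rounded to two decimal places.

4.23%

P = C/r ⇒ r = C/P = €63.22/€1,495.85 = 0.042264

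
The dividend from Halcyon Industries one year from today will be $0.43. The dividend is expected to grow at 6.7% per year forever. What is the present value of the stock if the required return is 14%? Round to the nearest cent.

Growing perpetuity: P = D₁ / (r − g) = $0.4300 / (0.14 − 0.067) = $5.89

$5.89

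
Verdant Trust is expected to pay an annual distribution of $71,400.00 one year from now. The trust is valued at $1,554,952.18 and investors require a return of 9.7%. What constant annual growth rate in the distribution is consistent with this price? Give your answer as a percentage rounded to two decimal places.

5.11%

P = D₁/(r−g) ⇒ g = r − D₁/P = 0.097 − $71,400.00/$1,554,952.18 = 0.051082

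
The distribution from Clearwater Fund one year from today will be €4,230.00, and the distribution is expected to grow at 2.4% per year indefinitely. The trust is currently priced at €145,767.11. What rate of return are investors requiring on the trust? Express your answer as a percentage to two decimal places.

5.30%

P = D₁/(r − g) ⇒ r = D₁/P + g = €4,230.0000/€145,767.11 + 0.024 = 0.029019 + 0.024 = 0.053019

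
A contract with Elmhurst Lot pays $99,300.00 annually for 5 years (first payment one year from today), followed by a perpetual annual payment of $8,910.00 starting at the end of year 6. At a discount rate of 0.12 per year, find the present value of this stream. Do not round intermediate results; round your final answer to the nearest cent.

PV of 5-year annuity: $99,300.00 × [1 − (1+0.12)^−5] / 0.12 = 357954.27689
Perpetuity value at year 5: $8,910.00 / 0.12 = 74250.00000
PV of perpetuity: 74250.00000 / (1+0.12)^5 = 42131.44404
Total PV = 357954.27689 + 42131.44404 = 400085.72093

$400085.72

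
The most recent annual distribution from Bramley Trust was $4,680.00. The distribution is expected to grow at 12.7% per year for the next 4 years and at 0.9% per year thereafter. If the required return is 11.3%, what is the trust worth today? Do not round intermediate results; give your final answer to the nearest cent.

$67049.13

D_1 = 5274.36000
D_2 = 5944.20372
D_3 = 6699.11759
D_4 = 7549.90553
Terminal value at year 4: TV = D_4×(1+g_2)/(r−g_2) = 7617.85468/0.104 = 73248.60266
P_0 = D_1/(1+r)^1 + D_2/(1+r)^2 + D_3/(1+r)^3 + D_4/(1+r)^4 + TV/(1+r)^4
    = 4738.86792 + 4798.47633 + 4858.83452 + 4919.95193 + 47732.99521 = 67049.12591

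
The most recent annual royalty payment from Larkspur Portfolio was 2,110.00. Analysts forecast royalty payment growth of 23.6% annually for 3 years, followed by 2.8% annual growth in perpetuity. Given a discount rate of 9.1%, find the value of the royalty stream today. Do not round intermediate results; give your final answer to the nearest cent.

D_1 = 2607.96000
D_2 = 3223.43856
D_3 = 3984.17006
Terminal value at year 3: TV = D_3×(1+g_2)/(r−g_2) = 4095.72682/0.063 = 65011.53685
P_0 = D_1/(1+r)^1 + D_2/(1+r)^2 + D_3/(1+r)^3 + TV/(1+r)^3
    = 2390.43080 + 2708.13242 + 3068.05836 + 50062.92047 = 58229.54204

58229.54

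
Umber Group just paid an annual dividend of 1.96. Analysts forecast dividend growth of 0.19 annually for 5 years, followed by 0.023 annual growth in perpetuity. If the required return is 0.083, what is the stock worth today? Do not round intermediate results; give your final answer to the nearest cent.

66.64

D_1 = 2.33240
D_2 = 2.77556
D_3 = 3.30291
D_4 = 3.93046
D_5 = 4.67725
Terminal value at year 5: TV = D_5×(1+g_2)/(r−g_2) = 4.78483/0.06 = 79.74717
P_0 = D_1/(1+r)^1 + D_2/(1+r)^2 + D_3/(1+r)^3 + D_4/(1+r)^4 + D_5/(1+r)^5 + TV/(1+r)^5
    = 2.15365 + 2.36643 + 2.60023 + 2.85713 + 3.13941 + 53.52701 = 66.64386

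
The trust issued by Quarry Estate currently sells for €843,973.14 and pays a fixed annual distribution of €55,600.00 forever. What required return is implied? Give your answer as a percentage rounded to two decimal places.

6.59%

P = C/r ⇒ r = C/P = €55,600.00/€843,973.14 = 0.065879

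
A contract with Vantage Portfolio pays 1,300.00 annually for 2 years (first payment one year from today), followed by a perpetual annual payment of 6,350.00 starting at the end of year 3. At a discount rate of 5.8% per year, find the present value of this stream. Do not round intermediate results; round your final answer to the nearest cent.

100198.11

PV of 2-year annuity: 1,300.00 × [1 − (1+0.058)^−2] / 0.058 = 2390.10724
Perpetuity value at year 2: 6,350.00 / 0.058 = 109482.75862
PV of perpetuity: 109482.75862 / (1+0.058)^2 = 97808.00403
Total PV = 2390.10724 + 97808.00403 = 100198.11127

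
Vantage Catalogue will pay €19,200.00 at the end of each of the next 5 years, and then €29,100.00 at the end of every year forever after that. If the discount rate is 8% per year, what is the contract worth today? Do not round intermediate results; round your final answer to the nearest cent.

PV of 5-year annuity: €19,200.00 × [1 − (1+0.08)^−5] / 0.08 = 76660.03271
Perpetuity value at year 5: €29,100.00 / 0.08 = 363750.00000
PV of perpetuity: 363750.00000 / (1+0.08)^5 = 247562.13792
Total PV = 76660.03271 + 247562.13792 = 324222.17063

€324222.17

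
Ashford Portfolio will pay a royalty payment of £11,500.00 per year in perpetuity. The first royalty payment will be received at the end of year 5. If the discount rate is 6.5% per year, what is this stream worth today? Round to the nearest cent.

£137526.39

Value at end of year 4: C / r = £11,500.00 / 0.065 = £176,923.0769
Discount to today: PV = £176,923.0769 / (1 + 0.065)^4 = £176,923.0769 / 1.286466 = £137,526.39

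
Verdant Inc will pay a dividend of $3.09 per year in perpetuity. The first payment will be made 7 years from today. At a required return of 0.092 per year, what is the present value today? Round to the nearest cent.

$19.81

Value at end of year 6: C / r = $3.09 / 0.092 = $33.5870
Discount to today: PV = $33.5870 / (1 + 0.092)^6 = $33.5870 / 1.695649 = $19.81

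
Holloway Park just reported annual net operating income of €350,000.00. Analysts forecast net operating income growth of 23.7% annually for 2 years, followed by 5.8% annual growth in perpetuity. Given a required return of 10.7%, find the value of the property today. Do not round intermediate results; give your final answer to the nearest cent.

D_1 = 432950.00000
D_2 = 535559.15000
Terminal value at year 2: TV = D_2×(1+g_2)/(r−g_2) = 566621.58070/0.049 = 11563705.72857
P_0 = D_1/(1+r)^1 + D_2/(1+r)^2 + TV/(1+r)^2
    = 391102.07769 + 437030.95763 + 9436301.08521 = 10264434.12053

€10264434.12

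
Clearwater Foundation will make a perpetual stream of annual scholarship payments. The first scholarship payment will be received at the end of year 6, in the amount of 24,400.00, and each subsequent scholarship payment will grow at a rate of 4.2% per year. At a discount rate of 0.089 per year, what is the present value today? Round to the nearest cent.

338963.21

Value at end of year 5: C₁ / (r − g) = 24,400.00 / (0.089 − 0.042) = 519,148.9362
Discount to today: PV = 519,148.9362 / (1 + 0.089)^5 = 519,148.9362 / 1.531579 = 338,963.21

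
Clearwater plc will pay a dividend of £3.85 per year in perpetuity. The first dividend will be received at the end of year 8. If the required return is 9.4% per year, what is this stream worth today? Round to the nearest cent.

£21.84

Value at end of year 7: C / r = £3.85 / 0.094 = £40.9574
Discount to today: PV = £40.9574 / (1 + 0.094)^7 = £40.9574 / 1.875518 = £21.84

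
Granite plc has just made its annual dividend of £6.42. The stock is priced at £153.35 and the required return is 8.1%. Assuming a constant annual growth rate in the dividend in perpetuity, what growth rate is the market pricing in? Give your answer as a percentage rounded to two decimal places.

P = D₀(1+g)/(r−g) ⇒ P(r−g) = D₀(1+g) ⇒ g(P+D₀) = P·r − D₀
g = (P·r − D₀)/(P + D₀) = (£153.35×0.081 − £6.42) / (£153.35 + £6.42) = 0.037562

3.76%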